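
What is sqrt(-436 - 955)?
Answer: I*sqrt(1391) ≈ 37.296*I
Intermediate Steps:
sqrt(-436 - 955) = sqrt(-1391) = I*sqrt(1391)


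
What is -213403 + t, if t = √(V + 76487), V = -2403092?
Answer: -213403 + I*√2326605 ≈ -2.134e+5 + 1525.3*I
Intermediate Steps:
t = I*√2326605 (t = √(-2403092 + 76487) = √(-2326605) = I*√2326605 ≈ 1525.3*I)
-213403 + t = -213403 + I*√2326605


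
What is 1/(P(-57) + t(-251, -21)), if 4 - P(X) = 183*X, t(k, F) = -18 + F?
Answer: 1/10396 ≈ 9.6191e-5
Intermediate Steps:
P(X) = 4 - 183*X
1/(P(-57) + t(-251, -21)) = 1/((4 - 183*(-57)) + (-18 - 21)) = 1/((4 + 10431) - 39) = 1/(10435 - 39) = 1/10396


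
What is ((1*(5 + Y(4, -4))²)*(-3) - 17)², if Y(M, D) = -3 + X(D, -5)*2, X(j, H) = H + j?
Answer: 616225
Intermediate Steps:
Y(M, D) = -13 + 2*D (Y(M, D) = -3 + (-5 + D)*2 = -3 + (-10 + 2*D) = -13 + 2*D)
((1*(5 + Y(4, -4))²)*(-3) - 17)² = ((1*(5 + (-13 + 2*(-4)))²)*(-3) - 17)² = ((1*(5 + (-13 - 8))²)*(-3) - 17)² = ((1*(5 - 21)²)*(-3) - 17)² = ((1*(-16)²)*(-3) - 17)² = ((1*256)*(-3) - 17)² = (256*(-3) - 17)² = (-768 - 17)² = (-785)² = 616225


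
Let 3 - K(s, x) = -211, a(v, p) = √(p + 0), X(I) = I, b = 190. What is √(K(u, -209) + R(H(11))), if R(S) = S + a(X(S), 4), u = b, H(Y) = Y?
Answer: √227 ≈ 15.067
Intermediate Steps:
u = 190
a(v, p) = √p
K(s, x) = 214 (K(s, x) = 3 - 1*(-211) = 3 + 211 = 214)
R(S) = 2 + S (R(S) = S + √4 = S + 2 = 2 + S)
√(K(u, -209) + R(H(11))) = √(214 + (2 + 11)) = √(214 + 13) = √227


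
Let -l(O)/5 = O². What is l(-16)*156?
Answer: -199680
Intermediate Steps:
l(O) = -5*O²
l(-16)*156 = -5*(-16)²*156 = -5*256*156 = -1280*156 = -199680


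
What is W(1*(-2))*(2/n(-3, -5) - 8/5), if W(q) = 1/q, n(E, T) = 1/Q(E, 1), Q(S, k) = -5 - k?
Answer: 34/5 ≈ 6.8000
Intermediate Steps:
n(E, T) = -1/6 (n(E, T) = 1/(-5 - 1*1) = 1/(-5 - 1) = 1/(-6) = 1*(-1/6) = -1/6)
W(1*(-2))*(2/n(-3, -5) - 8/5) = (2/(-1/6) - 8/5)/((1*(-2))) = (2*(-6) - 8*1/5)/(-2) = -(-12 - 8/5)/2 = -1/2*(-68/5) = 34/5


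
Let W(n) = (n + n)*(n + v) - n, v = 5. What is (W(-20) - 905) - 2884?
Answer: -3169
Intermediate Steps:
W(n) = -n + 2*n*(5 + n) (W(n) = (n + n)*(n + 5) - n = (2*n)*(5 + n) - n = 2*n*(5 + n) - n = -n + 2*n*(5 + n))
(W(-20) - 905) - 2884 = (-20*(9 + 2*(-20)) - 905) - 2884 = (-20*(9 - 40) - 905) - 2884 = (-20*(-31) - 905) - 2884 = (620 - 905) - 2884 = -285 - 2884 = -3169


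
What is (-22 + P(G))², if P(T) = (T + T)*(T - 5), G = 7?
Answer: 36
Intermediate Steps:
P(T) = 2*T*(-5 + T) (P(T) = (2*T)*(-5 + T) = 2*T*(-5 + T))
(-22 + P(G))² = (-22 + 2*7*(-5 + 7))² = (-22 + 2*7*2)² = (-22 + 28)² = 6² = 36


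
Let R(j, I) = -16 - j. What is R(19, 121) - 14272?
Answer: -14307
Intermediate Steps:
R(19, 121) - 14272 = (-16 - 1*19) - 14272 = (-16 - 19) - 14272 = -35 - 14272 = -14307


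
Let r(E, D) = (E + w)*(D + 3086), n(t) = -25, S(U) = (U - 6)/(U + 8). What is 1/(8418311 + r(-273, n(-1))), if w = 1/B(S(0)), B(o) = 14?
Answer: 14/106160273 ≈ 1.3188e-7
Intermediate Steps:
S(U) = (-6 + U)/(8 + U)
w = 1/14 ≈ 0.071429
r(E, D) = (3086 + D)*(1/14 + E) (r(E, D) = (E + 1/14)*(D + 3086) = (1/14 + E)*(3086 + D) = (3086 + D)*(1/14 + E))
1/(8418311 + r(-273, n(-1))) = 1/(8418311 + (1543/7 + 3086*(-273) + (1/14)*(-25) - 25*(-273))) = 1/(8418311 + (1543/7 - 842478 - 25/14 + 6825)) = 1/(8418311 - 11696081/14) = 1/(106160273/14) = 14/106160273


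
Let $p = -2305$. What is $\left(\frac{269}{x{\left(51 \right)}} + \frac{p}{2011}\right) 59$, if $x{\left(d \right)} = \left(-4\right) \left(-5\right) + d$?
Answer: $\frac{22260936}{142781} \approx 155.91$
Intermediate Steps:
$x{\left(d \right)} = 20 + d$
$\left(\frac{269}{x{\left(51 \right)}} + \frac{p}{2011}\right) 59 = \left(\frac{269}{20 + 51} - \frac{2305}{2011}\right) 59 = \left(\frac{269}{71} - \frac{2305}{2011}\right) 59 = \frac{377304}{142781} \cdot 59 = \frac{22260936}{142781}$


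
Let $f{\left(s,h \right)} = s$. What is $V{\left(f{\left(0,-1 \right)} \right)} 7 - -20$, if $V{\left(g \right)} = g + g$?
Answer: $20$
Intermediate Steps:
$V{\left(g \right)} = 2 g$
$V{\left(f{\left(0,-1 \right)} \right)} 7 - -20 = 2 \cdot 0 \cdot 7 - -20 = 0 \cdot 7 + 20 = 0 + 20 = 20$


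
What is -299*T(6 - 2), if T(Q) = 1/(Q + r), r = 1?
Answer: -299/5 ≈ -59.800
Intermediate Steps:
T(Q) = 1/(1 + Q) (T(Q) = 1/(Q + 1) = 1/(1 + Q))
-299*T(6 - 2) = -299/(1 + (6 - 2)) = -299/(1 + 4) = -299/5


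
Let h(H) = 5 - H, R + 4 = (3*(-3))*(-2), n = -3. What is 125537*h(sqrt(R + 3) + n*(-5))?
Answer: -1255370 - 125537*sqrt(17) ≈ -1.7730e+6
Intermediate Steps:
R = 14 (R = -4 + (3*(-3))*(-2) = -4 - 9*(-2) = -4 + 18 = 14)
125537*h(sqrt(R + 3) + n*(-5)) = 125537*(5 - (sqrt(14 + 3) - 3*(-5))) = 125537*(5 - (sqrt(17) + 15)) = 125537*(5 - (15 + sqrt(17))) = 125537*(5 + (-15 - sqrt(17))) = 125537*(-10 - sqrt(17)) = -1255370 - 125537*sqrt(17)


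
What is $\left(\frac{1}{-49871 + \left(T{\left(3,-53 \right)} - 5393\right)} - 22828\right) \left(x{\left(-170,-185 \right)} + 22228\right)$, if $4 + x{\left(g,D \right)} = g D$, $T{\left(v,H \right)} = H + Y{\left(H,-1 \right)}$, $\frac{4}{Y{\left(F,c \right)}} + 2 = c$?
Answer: $- \frac{203339694959782}{165955} \approx -1.2253 \cdot 10^{9}$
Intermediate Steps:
$Y{\left(F,c \right)} = \frac{4}{-2 + c}$
$T{\left(v,H \right)} = - \frac{4}{3} + H$ ($T{\left(v,H \right)} = H + \frac{4}{-2 - 1} = H + \frac{4}{-3} = H + 4 \left(- \frac{1}{3}\right) = H - \frac{4}{3} = - \frac{4}{3} + H$)
$x{\left(g,D \right)} = -4 + D g$ ($x{\left(g,D \right)} = -4 + g D = -4 + D g$)
$\left(\frac{1}{-49871 + \left(T{\left(3,-53 \right)} - 5393\right)} - 22828\right) \left(x{\left(-170,-185 \right)} + 22228\right) = \left(\frac{1}{-49871 - \frac{16342}{3}} - 22828\right) \left(\left(-4 - -31450\right) + 22228\right) = \left(\frac{1}{-49871 - \frac{16342}{3}} - 22828\right) \left(\left(-4 + 31450\right) + 22228\right) = \left(\frac{1}{-49871 - \frac{16342}{3}} - 22828\right) \left(31446 + 22228\right) = \left(\frac{1}{- \frac{165955}{3}} - 22828\right) 53674 = \left(- \frac{3}{165955} - 22828\right) 53674 = \left(- \frac{3788420743}{165955}\right) 53674 = - \frac{203339694959782}{165955}$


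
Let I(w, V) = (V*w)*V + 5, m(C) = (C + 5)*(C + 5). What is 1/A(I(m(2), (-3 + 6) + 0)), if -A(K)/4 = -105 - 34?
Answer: 1/556 ≈ 0.0017986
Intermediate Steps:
m(C) = (5 + C)² (m(C) = (5 + C)*(5 + C) = (5 + C)²)
I(w, V) = 5 + w*V² (I(w, V) = w*V² + 5 = 5 + w*V²)
A(K) = 556 (A(K) = -4*(-105 - 34) = -4*(-139) = 556)
1/A(I(m(2), (-3 + 6) + 0)) = 1/556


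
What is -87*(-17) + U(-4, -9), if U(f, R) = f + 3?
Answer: 1478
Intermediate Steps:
U(f, R) = 3 + f
-87*(-17) + U(-4, -9) = -87*(-17) + (3 - 4) = 1479 - 1 = 1478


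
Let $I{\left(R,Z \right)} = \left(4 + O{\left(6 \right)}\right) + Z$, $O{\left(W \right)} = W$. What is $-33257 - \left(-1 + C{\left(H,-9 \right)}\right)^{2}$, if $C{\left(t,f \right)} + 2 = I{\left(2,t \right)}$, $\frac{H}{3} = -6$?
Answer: $-33378$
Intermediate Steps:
$H = -18$ ($H = 3 \left(-6\right) = -18$)
$I{\left(R,Z \right)} = 10 + Z$ ($I{\left(R,Z \right)} = \left(4 + 6\right) + Z = 10 + Z$)
$C{\left(t,f \right)} = 8 + t$ ($C{\left(t,f \right)} = -2 + \left(10 + t\right) = 8 + t$)
$-33257 - \left(-1 + C{\left(H,-9 \right)}\right)^{2} = -33257 - \left(-1 + \left(8 - 18\right)\right)^{2} = -33257 - \left(-1 - 10\right)^{2} = -33257 - \left(-11\right)^{2} = -33257 - 121 = -33378$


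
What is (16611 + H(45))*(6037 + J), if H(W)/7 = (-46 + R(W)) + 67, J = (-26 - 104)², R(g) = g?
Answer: 391603401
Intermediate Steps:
J = 16900 (J = (-130)² = 16900)
H(W) = 147 + 7*W (H(W) = 7*((-46 + W) + 67) = 7*(21 + W) = 147 + 7*W)
(16611 + H(45))*(6037 + J) = (16611 + (147 + 7*45))*(6037 + 16900) = (16611 + (147 + 315))*22937 = (16611 + 462)*22937 = 17073*22937 = 391603401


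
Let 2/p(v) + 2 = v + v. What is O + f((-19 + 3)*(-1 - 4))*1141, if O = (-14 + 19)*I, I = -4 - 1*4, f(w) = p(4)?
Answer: 1021/3 ≈ 340.33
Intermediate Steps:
p(v) = 2/(-2 + 2*v) (p(v) = 2/(-2 + (v + v)) = 2/(-2 + 2*v))
f(w) = ⅓ (f(w) = 1/(-1 + 4) = 1/3 = ⅓)
I = -8 (I = -4 - 4 = -8)
O = -40 (O = (-14 + 19)*(-8) = 5*(-8) = -40)
O + f((-19 + 3)*(-1 - 4))*1141 = -40 + (⅓)*1141 = -40 + 1141/3 = 1021/3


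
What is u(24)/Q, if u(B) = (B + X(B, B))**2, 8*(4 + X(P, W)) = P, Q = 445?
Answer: 529/445 ≈ 1.1888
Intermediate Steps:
X(P, W) = -4 + P/8
u(B) = (-4 + 9*B/8)**2 (u(B) = (B + (-4 + B/8))**2 = (-4 + 9*B/8)**2)
u(24)/Q = ((-32 + 9*24)**2/64)/445 = ((-32 + 216)**2/64)*(1/445) = ((1/64)*184**2)*(1/445) = ((1/64)*33856)*(1/445) = 529*(1/445) = 529/445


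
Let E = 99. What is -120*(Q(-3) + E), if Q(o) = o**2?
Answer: -12960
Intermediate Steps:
-120*(Q(-3) + E) = -120*((-3)**2 + 99) = -120*(9 + 99) = -120*108 = -12960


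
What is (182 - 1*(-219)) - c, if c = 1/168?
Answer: 67367/168 ≈ 400.99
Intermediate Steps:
c = 1/168 ≈ 0.0059524
(182 - 1*(-219)) - c = (182 - 1*(-219)) - 1*1/168 = (182 + 219) - 1/168 = 401 - 1/168 = 67367/168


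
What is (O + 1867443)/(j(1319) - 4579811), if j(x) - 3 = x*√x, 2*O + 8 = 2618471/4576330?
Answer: -19569561782592496872/47988189394160637325 - 22544396613342309*√1319/191952757576642549300 ≈ -0.41207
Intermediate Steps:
O = -33992169/9152660 (O = -4 + (2618471/4576330)/2 = -4 + (2618471*(1/4576330))/2 = -4 + (½)*(2618471/4576330) = -4 + 2618471/9152660 = -33992169/9152660 ≈ -3.7139)
j(x) = 3 + x^(3/2) (j(x) = 3 + x*√x = 3 + x^(3/2))
(O + 1867443)/(j(1319) - 4579811) = (-33992169/9152660 + 1867443)/((3 + 1319^(3/2)) - 4579811) = 17092036856211/(9152660*((3 + 1319*√1319) - 4579811)) = 17092036856211/(9152660*(-4579808 + 1319*√1319))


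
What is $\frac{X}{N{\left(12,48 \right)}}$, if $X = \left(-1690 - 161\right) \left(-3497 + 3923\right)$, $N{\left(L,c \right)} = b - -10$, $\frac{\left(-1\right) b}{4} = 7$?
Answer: $43807$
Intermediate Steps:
$b = -28$ ($b = \left(-4\right) 7 = -28$)
$N{\left(L,c \right)} = -18$ ($N{\left(L,c \right)} = -28 - -10 = -28 + 10 = -18$)
$X = -788526$ ($X = \left(-1851\right) 426 = -788526$)
$\frac{X}{N{\left(12,48 \right)}} = - \frac{788526}{-18} = \left(-788526\right) \left(- \frac{1}{18}\right) = 43807$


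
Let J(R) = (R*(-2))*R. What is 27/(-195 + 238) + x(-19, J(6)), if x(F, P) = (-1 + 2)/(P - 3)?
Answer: 1982/3225 ≈ 0.61457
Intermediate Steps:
J(R) = -2*R² (J(R) = (-2*R)*R = -2*R²)
x(F, P) = 1/(-3 + P)
27/(-195 + 238) + x(-19, J(6)) = 27/(-195 + 238) + 1/(-3 - 2*6²) = 27/43 + 1/(-3 - 2*36) = 27*(1/43) + 1/(-3 - 72) = 27/43 + 1/(-75) = 27/43 - 1/75 = 1982/3225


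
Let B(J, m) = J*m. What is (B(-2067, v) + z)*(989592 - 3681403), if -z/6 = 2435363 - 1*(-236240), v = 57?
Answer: 43465848538407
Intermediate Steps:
z = -16029618 (z = -6*(2435363 - 1*(-236240)) = -6*(2435363 + 236240) = -6*2671603 = -16029618)
(B(-2067, v) + z)*(989592 - 3681403) = (-2067*57 - 16029618)*(989592 - 3681403) = (-117819 - 16029618)*(-2691811) = -16147437*(-2691811) = 43465848538407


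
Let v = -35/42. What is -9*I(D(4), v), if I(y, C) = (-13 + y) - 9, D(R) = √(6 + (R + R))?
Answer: 198 - 9*√14 ≈ 164.33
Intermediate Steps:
v = -⅚ (v = -35*1/42 = -⅚ ≈ -0.83333)
D(R) = √(6 + 2*R)
I(y, C) = -22 + y
-9*I(D(4), v) = -9*(-22 + √(6 + 2*4)) = -9*(-22 + √(6 + 8)) = -9*(-22 + √14) = 198 - 9*√14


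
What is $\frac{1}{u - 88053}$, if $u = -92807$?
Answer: $- \frac{1}{180860} \approx -5.5291 \cdot 10^{-6}$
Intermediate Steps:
$\frac{1}{u - 88053} = \frac{1}{-92807 - 88053} = \frac{1}{-180860} = - \frac{1}{180860}$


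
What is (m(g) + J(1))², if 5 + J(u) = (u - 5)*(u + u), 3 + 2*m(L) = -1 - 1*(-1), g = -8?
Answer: 841/4 ≈ 210.25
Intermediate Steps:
m(L) = -3/2 (m(L) = -3/2 + (-1 - 1*(-1))/2 = -3/2 + (-1 + 1)/2 = -3/2 + (½)*0 = -3/2 + 0 = -3/2)
J(u) = -5 + 2*u*(-5 + u) (J(u) = -5 + (u - 5)*(u + u) = -5 + (-5 + u)*(2*u) = -5 + 2*u*(-5 + u))
(m(g) + J(1))² = (-3/2 + (-5 - 10*1 + 2*1²))² = (-3/2 + (-5 - 10 + 2*1))² = (-3/2 + (-5 - 10 + 2))² = (-3/2 - 13)² = (-29/2)² = 841/4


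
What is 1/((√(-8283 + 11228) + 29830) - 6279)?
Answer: 23551/554646656 - √2945/554646656 ≈ 4.2363e-5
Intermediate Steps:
1/((√(-8283 + 11228) + 29830) - 6279) = 1/((√2945 + 29830) - 6279) = 1/((29830 + √2945) - 6279) = 1/(23551 + √2945)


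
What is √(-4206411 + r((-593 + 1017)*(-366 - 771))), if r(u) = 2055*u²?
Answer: 3*√53066684607501 ≈ 2.1854e+7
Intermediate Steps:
√(-4206411 + r((-593 + 1017)*(-366 - 771))) = √(-4206411 + 2055*((-593 + 1017)*(-366 - 771))²) = √(-4206411 + 2055*(424*(-1137))²) = √(-4206411 + 2055*(-482088)²) = √(-4206411 + 2055*232408839744) = √(-4206411 + 477600165673920) = √477600161467509 = 3*√53066684607501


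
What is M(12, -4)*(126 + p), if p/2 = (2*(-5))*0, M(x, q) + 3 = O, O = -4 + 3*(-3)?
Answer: -2016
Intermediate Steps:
O = -13 (O = -4 - 9 = -13)
M(x, q) = -16 (M(x, q) = -3 - 13 = -16)
p = 0 (p = 2*((2*(-5))*0) = 2*(-10*0) = 2*0 = 0)
M(12, -4)*(126 + p) = -16*(126 + 0) = -16*126 = -2016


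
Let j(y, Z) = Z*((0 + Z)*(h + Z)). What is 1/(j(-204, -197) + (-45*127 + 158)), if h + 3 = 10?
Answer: -1/7379267 ≈ -1.3551e-7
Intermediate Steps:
h = 7 (h = -3 + 10 = 7)
j(y, Z) = Z²*(7 + Z) (j(y, Z) = Z*((0 + Z)*(7 + Z)) = Z*(Z*(7 + Z)) = Z²*(7 + Z))
1/(j(-204, -197) + (-45*127 + 158)) = 1/((-197)²*(7 - 197) + (-45*127 + 158)) = 1/(38809*(-190) + (-5715 + 158)) = 1/(-7373710 - 5557) = 1/(-7379267) = -1/7379267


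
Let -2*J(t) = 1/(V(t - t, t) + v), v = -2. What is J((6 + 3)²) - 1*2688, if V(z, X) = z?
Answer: -10751/4 ≈ -2687.8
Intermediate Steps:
J(t) = ¼ (J(t) = -1/(2*((t - t) - 2)) = -1/(2*(0 - 2)) = -½/(-2) = -½*(-½) = ¼)
J((6 + 3)²) - 1*2688 = ¼ - 1*2688 = ¼ - 2688 = -10751/4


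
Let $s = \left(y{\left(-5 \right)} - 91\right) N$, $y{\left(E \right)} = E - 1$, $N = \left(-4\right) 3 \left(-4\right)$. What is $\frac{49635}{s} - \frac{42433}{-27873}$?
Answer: $- \frac{395302769}{43258896} \approx -9.1381$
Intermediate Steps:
$N = 48$ ($N = \left(-12\right) \left(-4\right) = 48$)
$y{\left(E \right)} = -1 + E$
$s = -4656$ ($s = \left(\left(-1 - 5\right) - 91\right) 48 = \left(-6 - 91\right) 48 = \left(-97\right) 48 = -4656$)
$\frac{49635}{s} - \frac{42433}{-27873} = \frac{49635}{-4656} - \frac{42433}{-27873} = 49635 \left(- \frac{1}{4656}\right) - - \frac{42433}{27873} = - \frac{16545}{1552} + \frac{42433}{27873} = - \frac{395302769}{43258896}$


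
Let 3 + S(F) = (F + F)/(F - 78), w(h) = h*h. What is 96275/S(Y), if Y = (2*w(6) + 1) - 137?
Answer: -6835525/149 ≈ -45876.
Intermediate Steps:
w(h) = h²
Y = -64 (Y = (2*6² + 1) - 137 = (2*36 + 1) - 137 = (72 + 1) - 137 = 73 - 137 = -64)
S(F) = -3 + 2*F/(-78 + F) (S(F) = -3 + (F + F)/(F - 78) = -3 + (2*F)/(-78 + F) = -3 + 2*F/(-78 + F))
96275/S(Y) = 96275/(((234 - 1*(-64))/(-78 - 64))) = 96275/(((234 + 64)/(-142))) = 96275/((-1/142*298)) = 96275/(-149/71) = 96275*(-71/149) = -6835525/149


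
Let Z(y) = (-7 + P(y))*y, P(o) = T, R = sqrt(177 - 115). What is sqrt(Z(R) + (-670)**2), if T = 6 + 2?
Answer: sqrt(448900 + sqrt(62)) ≈ 670.01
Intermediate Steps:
R = sqrt(62) ≈ 7.8740
T = 8
P(o) = 8
Z(y) = y (Z(y) = (-7 + 8)*y = 1*y = y)
sqrt(Z(R) + (-670)**2) = sqrt(sqrt(62) + (-670)**2) = sqrt(sqrt(62) + 448900) = sqrt(448900 + sqrt(62))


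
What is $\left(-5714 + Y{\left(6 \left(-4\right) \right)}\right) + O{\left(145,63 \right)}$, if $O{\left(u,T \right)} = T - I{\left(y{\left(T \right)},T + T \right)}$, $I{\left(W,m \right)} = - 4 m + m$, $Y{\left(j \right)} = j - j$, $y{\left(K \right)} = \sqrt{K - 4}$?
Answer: $-5273$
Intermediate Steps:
$y{\left(K \right)} = \sqrt{-4 + K}$
$Y{\left(j \right)} = 0$
$I{\left(W,m \right)} = - 3 m$
$O{\left(u,T \right)} = 7 T$ ($O{\left(u,T \right)} = T - - 3 \left(T + T\right) = T - - 3 \cdot 2 T = T - - 6 T = T + 6 T = 7 T$)
$\left(-5714 + Y{\left(6 \left(-4\right) \right)}\right) + O{\left(145,63 \right)} = \left(-5714 + 0\right) + 7 \cdot 63 = -5714 + 441 = -5273$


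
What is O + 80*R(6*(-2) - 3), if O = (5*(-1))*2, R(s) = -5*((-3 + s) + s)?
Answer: 13190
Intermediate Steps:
R(s) = 15 - 10*s (R(s) = -5*(-3 + 2*s) = 15 - 10*s)
O = -10 (O = -5*2 = -10)
O + 80*R(6*(-2) - 3) = -10 + 80*(15 - 10*(6*(-2) - 3)) = -10 + 80*(15 - 10*(-12 - 3)) = -10 + 80*(15 - 10*(-15)) = -10 + 80*(15 + 150) = -10 + 80*165 = -10 + 13200 = 13190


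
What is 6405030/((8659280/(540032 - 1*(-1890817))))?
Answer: 1556966077047/865928 ≈ 1.7980e+6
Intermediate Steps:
6405030/((8659280/(540032 - 1*(-1890817)))) = 6405030/((8659280/(540032 + 1890817))) = 6405030/((8659280/2430849)) = 6405030/((8659280*(1/2430849))) = 6405030/(8659280/2430849) = 6405030*(2430849/8659280) = 1556966077047/865928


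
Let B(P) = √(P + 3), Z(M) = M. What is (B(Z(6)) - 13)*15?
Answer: -150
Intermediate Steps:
B(P) = √(3 + P)
(B(Z(6)) - 13)*15 = (√(3 + 6) - 13)*15 = (√9 - 13)*15 = (3 - 13)*15 = -10*15 = -150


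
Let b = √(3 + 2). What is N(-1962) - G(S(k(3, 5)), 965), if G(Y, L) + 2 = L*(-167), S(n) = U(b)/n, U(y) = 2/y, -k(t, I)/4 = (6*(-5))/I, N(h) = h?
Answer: 159195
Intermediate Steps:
k(t, I) = 120/I (k(t, I) = -4*6*(-5)/I = -(-120)/I = 120/I)
b = √5 ≈ 2.2361
S(n) = 2*√5/(5*n) (S(n) = (2/(√5))/n = (2*(√5/5))/n = (2*√5/5)/n = 2*√5/(5*n))
G(Y, L) = -2 - 167*L (G(Y, L) = -2 + L*(-167) = -2 - 167*L)
N(-1962) - G(S(k(3, 5)), 965) = -1962 - (-2 - 167*965) = -1962 - (-2 - 161155) = -1962 - 1*(-161157) = -1962 + 161157 = 159195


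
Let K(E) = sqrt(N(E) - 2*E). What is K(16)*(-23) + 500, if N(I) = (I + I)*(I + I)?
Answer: 500 - 92*sqrt(62) ≈ -224.41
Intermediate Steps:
N(I) = 4*I**2 (N(I) = (2*I)*(2*I) = 4*I**2)
K(E) = sqrt(-2*E + 4*E**2) (K(E) = sqrt(4*E**2 - 2*E) = sqrt(-2*E + 4*E**2))
K(16)*(-23) + 500 = (sqrt(2)*sqrt(16*(-1 + 2*16)))*(-23) + 500 = (sqrt(2)*sqrt(16*(-1 + 32)))*(-23) + 500 = (sqrt(2)*sqrt(16*31))*(-23) + 500 = (sqrt(2)*sqrt(496))*(-23) + 500 = (sqrt(2)*(4*sqrt(31)))*(-23) + 500 = (4*sqrt(62))*(-23) + 500 = -92*sqrt(62) + 500 = 500 - 92*sqrt(62)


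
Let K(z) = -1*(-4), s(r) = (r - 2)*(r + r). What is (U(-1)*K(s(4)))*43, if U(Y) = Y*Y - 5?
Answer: -688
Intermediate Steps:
s(r) = 2*r*(-2 + r) (s(r) = (-2 + r)*(2*r) = 2*r*(-2 + r))
K(z) = 4
U(Y) = -5 + Y² (U(Y) = Y² - 5 = -5 + Y²)
(U(-1)*K(s(4)))*43 = ((-5 + (-1)²)*4)*43 = ((-5 + 1)*4)*43 = -4*4*43 = -16*43 = -688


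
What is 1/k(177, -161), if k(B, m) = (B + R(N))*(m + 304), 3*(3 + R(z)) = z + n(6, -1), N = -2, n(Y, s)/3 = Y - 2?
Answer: 3/76076 ≈ 3.9434e-5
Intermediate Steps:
n(Y, s) = -6 + 3*Y (n(Y, s) = 3*(Y - 2) = 3*(-2 + Y) = -6 + 3*Y)
R(z) = 1 + z/3 (R(z) = -3 + (z + (-6 + 3*6))/3 = -3 + (z + (-6 + 18))/3 = -3 + (z + 12)/3 = -3 + (12 + z)/3 = -3 + (4 + z/3) = 1 + z/3)
k(B, m) = (304 + m)*(⅓ + B) (k(B, m) = (B + (1 + (⅓)*(-2)))*(m + 304) = (B + (1 - ⅔))*(304 + m) = (B + ⅓)*(304 + m) = (⅓ + B)*(304 + m) = (304 + m)*(⅓ + B))
1/k(177, -161) = 1/(304/3 + 304*177 + (⅓)*(-161) + 177*(-161)) = 1/(304/3 + 53808 - 161/3 - 28497) = 1/(76076/3) = 3/76076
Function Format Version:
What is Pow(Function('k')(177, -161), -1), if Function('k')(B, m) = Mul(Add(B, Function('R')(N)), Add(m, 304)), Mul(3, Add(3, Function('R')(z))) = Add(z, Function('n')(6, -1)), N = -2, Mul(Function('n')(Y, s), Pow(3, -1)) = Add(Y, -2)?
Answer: Rational(3, 76076) ≈ 3.9434e-5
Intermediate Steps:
Function('n')(Y, s) = Add(-6, Mul(3, Y)) (Function('n')(Y, s) = Mul(3, Add(Y, -2)) = Mul(3, Add(-2, Y)) = Add(-6, Mul(3, Y)))
Function('R')(z) = Add(1, Mul(Rational(1, 3), z)) (Function('R')(z) = Add(-3, Mul(Rational(1, 3), Add(z, Add(-6, Mul(3, 6))))) = Add(-3, Mul(Rational(1, 3), Add(z, Add(-6, 18)))) = Add(-3, Mul(Rational(1, 3), Add(z, 12))) = Add(-3, Mul(Rational(1, 3), Add(12, z))) = Add(-3, Add(4, Mul(Rational(1, 3), z))) = Add(1, Mul(Rational(1, 3), z)))
Function('k')(B, m) = Mul(Add(304, m), Add(Rational(1, 3), B)) (Function('k')(B, m) = Mul(Add(B, Add(1, Mul(Rational(1, 3), -2))), Add(m, 304)) = Mul(Add(B, Add(1, Rational(-2, 3))), Add(304, m)) = Mul(Add(B, Rational(1, 3)), Add(304, m)) = Mul(Add(Rational(1, 3), B), Add(304, m)) = Mul(Add(304, m), Add(Rational(1, 3), B)))
Pow(Function('k')(177, -161), -1) = Pow(Add(Rational(304, 3), Mul(304, 177), Mul(Rational(1, 3), -161), Mul(177, -161)), -1) = Pow(Add(Rational(304, 3), 53808, Rational(-161, 3), -28497), -1) = Pow(Rational(76076, 3), -1) = Rational(3, 76076)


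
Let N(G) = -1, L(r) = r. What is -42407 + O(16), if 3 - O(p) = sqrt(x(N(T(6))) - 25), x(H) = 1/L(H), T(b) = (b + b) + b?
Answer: -42404 - I*sqrt(26) ≈ -42404.0 - 5.099*I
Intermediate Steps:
T(b) = 3*b (T(b) = 2*b + b = 3*b)
x(H) = 1/H
O(p) = 3 - I*sqrt(26) (O(p) = 3 - sqrt(1/(-1) - 25) = 3 - sqrt(-1 - 25) = 3 - sqrt(-26) = 3 - I*sqrt(26))
-42407 + O(16) = -42407 + (3 - I*sqrt(26)) = -42404 - I*sqrt(26)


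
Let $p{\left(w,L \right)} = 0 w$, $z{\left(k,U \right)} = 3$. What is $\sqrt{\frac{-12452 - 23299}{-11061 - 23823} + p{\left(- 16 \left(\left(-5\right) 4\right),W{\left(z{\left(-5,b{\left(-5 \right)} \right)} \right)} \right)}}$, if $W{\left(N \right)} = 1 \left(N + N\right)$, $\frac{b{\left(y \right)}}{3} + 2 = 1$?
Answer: $\frac{\sqrt{13319}}{114} \approx 1.0124$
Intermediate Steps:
$b{\left(y \right)} = -3$ ($b{\left(y \right)} = -6 + 3 \cdot 1 = -6 + 3 = -3$)
$W{\left(N \right)} = 2 N$ ($W{\left(N \right)} = 1 \cdot 2 N = 2 N$)
$p{\left(w,L \right)} = 0$
$\sqrt{\frac{-12452 - 23299}{-11061 - 23823} + p{\left(- 16 \left(\left(-5\right) 4\right),W{\left(z{\left(-5,b{\left(-5 \right)} \right)} \right)} \right)}} = \sqrt{\frac{-12452 - 23299}{-11061 - 23823} + 0} = \sqrt{- \frac{35751}{-34884} + 0} = \sqrt{\left(-35751\right) \left(- \frac{1}{34884}\right) + 0} = \sqrt{\frac{701}{684} + 0} = \sqrt{\frac{701}{684}} = \frac{\sqrt{13319}}{114}$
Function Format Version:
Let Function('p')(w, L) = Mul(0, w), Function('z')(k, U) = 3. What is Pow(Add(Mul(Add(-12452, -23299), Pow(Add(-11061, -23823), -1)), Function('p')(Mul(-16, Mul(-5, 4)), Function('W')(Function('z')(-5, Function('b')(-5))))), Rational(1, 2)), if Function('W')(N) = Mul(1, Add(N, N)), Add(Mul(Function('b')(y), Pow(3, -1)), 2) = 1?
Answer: Mul(Rational(1, 114), Pow(13319, Rational(1, 2))) ≈ 1.0124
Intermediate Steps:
Function('b')(y) = -3 (Function('b')(y) = Add(-6, Mul(3, 1)) = Add(-6, 3) = -3)
Function('W')(N) = Mul(2, N) (Function('W')(N) = Mul(1, Mul(2, N)) = Mul(2, N))
Function('p')(w, L) = 0
Pow(Add(Mul(Add(-12452, -23299), Pow(Add(-11061, -23823), -1)), Function('p')(Mul(-16, Mul(-5, 4)), Function('W')(Function('z')(-5, Function('b')(-5))))), Rational(1, 2)) = Pow(Add(Mul(Add(-12452, -23299), Pow(Add(-11061, -23823), -1)), 0), Rational(1, 2)) = Pow(Add(Mul(-35751, Pow(-34884, -1)), 0), Rational(1, 2)) = Pow(Add(Mul(-35751, Rational(-1, 34884)), 0), Rational(1, 2)) = Pow(Add(Rational(701, 684), 0), Rational(1, 2)) = Pow(Rational(701, 684), Rational(1, 2)) = Mul(Rational(1, 114), Pow(13319, Rational(1, 2)))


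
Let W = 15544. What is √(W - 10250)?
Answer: √5294 ≈ 72.760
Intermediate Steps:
√(W - 10250) = √(15544 - 10250) = √5294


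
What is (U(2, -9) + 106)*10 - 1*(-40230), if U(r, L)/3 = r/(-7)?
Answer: 288970/7 ≈ 41281.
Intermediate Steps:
U(r, L) = -3*r/7 (U(r, L) = 3*(r/(-7)) = 3*(r*(-⅐)) = 3*(-r/7) = -3*r/7)
(U(2, -9) + 106)*10 - 1*(-40230) = (-3/7*2 + 106)*10 - 1*(-40230) = (-6/7 + 106)*10 + 40230 = (736/7)*10 + 40230 = 7360/7 + 40230 = 288970/7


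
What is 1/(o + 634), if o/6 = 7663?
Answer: 1/46612 ≈ 2.1454e-5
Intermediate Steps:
o = 45978 (o = 6*7663 = 45978)
1/(o + 634) = 1/(45978 + 634) = 1/46612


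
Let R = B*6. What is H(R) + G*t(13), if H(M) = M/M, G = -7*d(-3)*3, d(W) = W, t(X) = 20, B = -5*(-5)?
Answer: 1261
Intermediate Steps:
B = 25
G = 63 (G = -7*(-3)*3 = 21*3 = 63)
R = 150 (R = 25*6 = 150)
H(M) = 1
H(R) + G*t(13) = 1 + 63*20 = 1 + 1260 = 1261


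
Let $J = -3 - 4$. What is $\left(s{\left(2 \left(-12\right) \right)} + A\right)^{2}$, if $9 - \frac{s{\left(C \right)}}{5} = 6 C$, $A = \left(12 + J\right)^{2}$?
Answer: $624100$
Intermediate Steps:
$J = -7$
$A = 25$ ($A = \left(12 - 7\right)^{2} = 5^{2} = 25$)
$s{\left(C \right)} = 45 - 30 C$ ($s{\left(C \right)} = 45 - 5 \cdot 6 C = 45 - 30 C$)
$\left(s{\left(2 \left(-12\right) \right)} + A\right)^{2} = \left(\left(45 - 30 \cdot 2 \left(-12\right)\right) + 25\right)^{2} = \left(\left(45 - -720\right) + 25\right)^{2} = \left(\left(45 + 720\right) + 25\right)^{2} = \left(765 + 25\right)^{2} = 790^{2} = 624100$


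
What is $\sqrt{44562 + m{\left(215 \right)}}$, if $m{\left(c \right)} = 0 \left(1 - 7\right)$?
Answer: $\sqrt{44562} \approx 211.1$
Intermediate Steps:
$m{\left(c \right)} = 0$ ($m{\left(c \right)} = 0 \left(-6\right) = 0$)
$\sqrt{44562 + m{\left(215 \right)}} = \sqrt{44562 + 0} = \sqrt{44562}$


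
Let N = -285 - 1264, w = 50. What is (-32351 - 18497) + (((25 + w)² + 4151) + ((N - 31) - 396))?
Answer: -43048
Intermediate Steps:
N = -1549
(-32351 - 18497) + (((25 + w)² + 4151) + ((N - 31) - 396)) = (-32351 - 18497) + (((25 + 50)² + 4151) + ((-1549 - 31) - 396)) = -50848 + ((75² + 4151) + (-1580 - 396)) = -50848 + ((5625 + 4151) - 1976) = -50848 + (9776 - 1976) = -50848 + 7800 = -43048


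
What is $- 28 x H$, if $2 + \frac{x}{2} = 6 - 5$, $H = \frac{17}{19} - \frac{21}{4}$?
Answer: $- \frac{4634}{19} \approx -243.89$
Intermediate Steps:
$H = - \frac{331}{76}$ ($H = 17 \cdot \frac{1}{19} - \frac{21}{4} = \frac{17}{19} - \frac{21}{4} = - \frac{331}{76} \approx -4.3553$)
$x = -2$ ($x = -4 + 2 \left(6 - 5\right) = -4 + 2 \cdot 1 = -4 + 2 = -2$)
$- 28 x H = \left(-28\right) \left(-2\right) \left(- \frac{331}{76}\right) = 56 \left(- \frac{331}{76}\right) = - \frac{4634}{19}$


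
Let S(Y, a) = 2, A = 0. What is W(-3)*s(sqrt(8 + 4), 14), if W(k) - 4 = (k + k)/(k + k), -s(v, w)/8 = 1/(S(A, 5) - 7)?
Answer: 8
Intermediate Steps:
s(v, w) = 8/5 (s(v, w) = -8/(2 - 7) = -8/(-5) = -8*(-1/5) = 8/5)
W(k) = 5 (W(k) = 4 + (k + k)/(k + k) = 4 + (2*k)/((2*k)) = 4 + (2*k)*(1/(2*k)) = 4 + 1 = 5)
W(-3)*s(sqrt(8 + 4), 14) = 5*(8/5) = 8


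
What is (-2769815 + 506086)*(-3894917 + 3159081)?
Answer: 1665733292444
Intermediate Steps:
(-2769815 + 506086)*(-3894917 + 3159081) = -2263729*(-735836) = 1665733292444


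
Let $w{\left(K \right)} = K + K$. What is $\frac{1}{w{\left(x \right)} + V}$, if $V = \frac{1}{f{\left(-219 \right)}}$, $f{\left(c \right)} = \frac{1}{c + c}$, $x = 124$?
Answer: $- \frac{1}{190} \approx -0.0052632$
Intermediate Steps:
$f{\left(c \right)} = \frac{1}{2 c}$
$w{\left(K \right)} = 2 K$
$V = -438$ ($V = \frac{1}{\frac{1}{2} \frac{1}{-219}} = \frac{1}{\frac{1}{2} \left(- \frac{1}{219}\right)} = \frac{1}{- \frac{1}{438}} = -438$)
$\frac{1}{w{\left(x \right)} + V} = \frac{1}{2 \cdot 124 - 438} = \frac{1}{248 - 438} = \frac{1}{-190} = - \frac{1}{190}$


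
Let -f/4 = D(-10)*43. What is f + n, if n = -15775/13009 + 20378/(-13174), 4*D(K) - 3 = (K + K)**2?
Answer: -1485163372733/85690283 ≈ -17332.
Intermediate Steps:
D(K) = 3/4 + K**2 (D(K) = 3/4 + (K + K)**2/4 = 3/4 + (2*K)**2/4 = 3/4 + (4*K**2)/4 = 3/4 + K**2)
f = -17329 (f = -4*(3/4 + (-10)**2)*43 = -4*(3/4 + 100)*43 = -403*43 = -4*17329/4 = -17329)
n = -236458626/85690283 (n = -15775*1/13009 + 20378*(-1/13174) = -15775/13009 - 10189/6587 = -236458626/85690283 ≈ -2.7595)
f + n = -17329 - 236458626/85690283 = -1485163372733/85690283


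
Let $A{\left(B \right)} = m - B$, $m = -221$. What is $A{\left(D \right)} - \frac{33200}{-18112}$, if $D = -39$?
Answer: $- \frac{203949}{1132} \approx -180.17$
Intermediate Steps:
$A{\left(B \right)} = -221 - B$
$A{\left(D \right)} - \frac{33200}{-18112} = \left(-221 - -39\right) - \frac{33200}{-18112} = \left(-221 + 39\right) - - \frac{2075}{1132} = -182 + \frac{2075}{1132} = - \frac{203949}{1132}$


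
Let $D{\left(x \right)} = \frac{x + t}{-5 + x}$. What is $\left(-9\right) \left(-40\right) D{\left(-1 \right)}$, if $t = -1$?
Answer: $120$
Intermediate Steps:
$D{\left(x \right)} = \frac{-1 + x}{-5 + x}$ ($D{\left(x \right)} = \frac{x - 1}{-5 + x} = \frac{-1 + x}{-5 + x}$)
$\left(-9\right) \left(-40\right) D{\left(-1 \right)} = \left(-9\right) \left(-40\right) \frac{-1 - 1}{-5 - 1} = 360 \frac{1}{-6} \left(-2\right) = 360 \left(\left(- \frac{1}{6}\right) \left(-2\right)\right) = 360 \cdot \frac{1}{3} = 120$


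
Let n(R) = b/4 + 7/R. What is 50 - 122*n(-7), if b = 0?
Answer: 172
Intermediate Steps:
n(R) = 7/R (n(R) = 0/4 + 7/R = 0*(¼) + 7/R = 0 + 7/R = 7/R)
50 - 122*n(-7) = 50 - 854/(-7) = 50 - 854*(-1)/7 = 50 - 122*(-1) = 50 + 122 = 172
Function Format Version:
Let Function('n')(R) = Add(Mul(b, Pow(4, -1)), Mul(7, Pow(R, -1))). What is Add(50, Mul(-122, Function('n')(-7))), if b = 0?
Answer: 172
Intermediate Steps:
Function('n')(R) = Mul(7, Pow(R, -1)) (Function('n')(R) = Add(Mul(0, Pow(4, -1)), Mul(7, Pow(R, -1))) = Add(Mul(0, Rational(1, 4)), Mul(7, Pow(R, -1))) = Add(0, Mul(7, Pow(R, -1))) = Mul(7, Pow(R, -1)))
Add(50, Mul(-122, Function('n')(-7))) = Add(50, Mul(-122, Mul(7, Pow(-7, -1)))) = Add(50, Mul(-122, Mul(7, Rational(-1, 7)))) = Add(50, Mul(-122, -1)) = Add(50, 122) = 172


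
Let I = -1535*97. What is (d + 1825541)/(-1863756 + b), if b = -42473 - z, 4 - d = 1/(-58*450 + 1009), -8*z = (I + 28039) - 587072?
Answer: -11451187399/12512379880 ≈ -0.91519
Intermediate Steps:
I = -148895
z = 88491 (z = -((-148895 + 28039) - 587072)/8 = -(-120856 - 587072)/8 = -1/8*(-707928) = 88491)
d = 100365/25091 (d = 4 - 1/(-58*450 + 1009) = 4 - 1/(-26100 + 1009) = 4 - 1/(-25091) = 4 - 1*(-1/25091) = 4 + 1/25091 = 100365/25091 ≈ 4.0000)
b = -130964 (b = -42473 - 1*88491 = -42473 - 88491 = -130964)
(d + 1825541)/(-1863756 + b) = (100365/25091 + 1825541)/(-1863756 - 130964) = (45804749596/25091)/(-1994720) = (45804749596/25091)*(-1/1994720) = -11451187399/12512379880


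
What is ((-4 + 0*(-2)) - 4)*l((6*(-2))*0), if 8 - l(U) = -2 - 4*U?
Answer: -80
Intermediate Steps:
l(U) = 10 + 4*U (l(U) = 8 - (-2 - 4*U) = 8 + (2 + 4*U) = 10 + 4*U)
((-4 + 0*(-2)) - 4)*l((6*(-2))*0) = ((-4 + 0*(-2)) - 4)*(10 + 4*((6*(-2))*0)) = ((-4 + 0) - 4)*(10 + 4*(-12*0)) = (-4 - 4)*(10 + 4*0) = -8*(10 + 0) = -8*10 = -80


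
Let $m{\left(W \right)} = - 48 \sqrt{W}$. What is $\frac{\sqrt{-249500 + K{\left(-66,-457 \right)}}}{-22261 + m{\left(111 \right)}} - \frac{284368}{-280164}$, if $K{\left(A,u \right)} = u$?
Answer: $\frac{71092}{70041} - \frac{66783 i \sqrt{27773}}{495296377} + \frac{144 i \sqrt{3082803}}{495296377} \approx 1.015 - 0.02196 i$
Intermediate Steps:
$\frac{\sqrt{-249500 + K{\left(-66,-457 \right)}}}{-22261 + m{\left(111 \right)}} - \frac{284368}{-280164} = \frac{\sqrt{-249500 - 457}}{-22261 - 48 \sqrt{111}} - \frac{284368}{-280164} = \frac{\sqrt{-249957}}{-22261 - 48 \sqrt{111}} - - \frac{71092}{70041} = \frac{3 i \sqrt{27773}}{-22261 - 48 \sqrt{111}} + \frac{71092}{70041} = \frac{71092}{70041} + \frac{3 i \sqrt{27773}}{-22261 - 48 \sqrt{111}}$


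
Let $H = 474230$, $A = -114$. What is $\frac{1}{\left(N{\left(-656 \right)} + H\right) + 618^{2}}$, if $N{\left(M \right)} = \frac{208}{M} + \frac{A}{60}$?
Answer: $\frac{410}{351022231} \approx 1.168 \cdot 10^{-6}$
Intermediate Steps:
$N{\left(M \right)} = - \frac{19}{10} + \frac{208}{M}$ ($N{\left(M \right)} = \frac{208}{M} - \frac{114}{60} = \frac{208}{M} - \frac{19}{10} = - \frac{19}{10} + \frac{208}{M}$)
$\frac{1}{\left(N{\left(-656 \right)} + H\right) + 618^{2}} = \frac{1}{\left(\left(- \frac{19}{10} + \frac{208}{-656}\right) + 474230\right) + 618^{2}} = \frac{1}{\left(\left(- \frac{19}{10} + 208 \left(- \frac{1}{656}\right)\right) + 474230\right) + 381924} = \frac{1}{\left(\left(- \frac{19}{10} - \frac{13}{41}\right) + 474230\right) + 381924} = \frac{1}{\left(- \frac{909}{410} + 474230\right) + 381924} = \frac{1}{\frac{194433391}{410} + 381924} = \frac{1}{\frac{351022231}{410}} = \frac{410}{351022231}$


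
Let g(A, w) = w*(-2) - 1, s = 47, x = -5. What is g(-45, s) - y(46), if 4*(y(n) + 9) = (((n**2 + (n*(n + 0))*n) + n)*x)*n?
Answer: 5721049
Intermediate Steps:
g(A, w) = -1 - 2*w (g(A, w) = -2*w - 1 = -1 - 2*w)
y(n) = -9 + n*(-5*n - 5*n**2 - 5*n**3)/4 (y(n) = -9 + ((((n**2 + (n*(n + 0))*n) + n)*(-5))*n)/4 = -9 + ((((n**2 + (n*n)*n) + n)*(-5))*n)/4 = -9 + ((((n**2 + n**2*n) + n)*(-5))*n)/4 = -9 + ((((n**2 + n**3) + n)*(-5))*n)/4 = -9 + (((n + n**2 + n**3)*(-5))*n)/4 = -9 + ((-5*n - 5*n**2 - 5*n**3)*n)/4 = -9 + (n*(-5*n - 5*n**2 - 5*n**3))/4 = -9 + n*(-5*n - 5*n**2 - 5*n**3)/4)
g(-45, s) - y(46) = (-1 - 2*47) - (-9 - 5/4*46**2 - 5/4*46**3 - 5/4*46**4) = (-1 - 94) - (-9 - 5/4*2116 - 5/4*97336 - 5/4*4477456) = -95 - (-9 - 2645 - 121670 - 5596820) = -95 - 1*(-5721144) = -95 + 5721144 = 5721049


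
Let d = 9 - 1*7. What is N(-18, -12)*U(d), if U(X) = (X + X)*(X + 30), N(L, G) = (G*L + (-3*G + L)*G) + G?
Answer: -1536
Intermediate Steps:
N(L, G) = G + G*L + G*(L - 3*G) (N(L, G) = (G*L + (L - 3*G)*G) + G = (G*L + G*(L - 3*G)) + G = G + G*L + G*(L - 3*G))
d = 2 (d = 9 - 7 = 2)
U(X) = 2*X*(30 + X) (U(X) = (2*X)*(30 + X) = 2*X*(30 + X))
N(-18, -12)*U(d) = (-12*(1 - 3*(-12) + 2*(-18)))*(2*2*(30 + 2)) = (-12*(1 + 36 - 36))*(2*2*32) = -12*1*128 = -12*128 = -1536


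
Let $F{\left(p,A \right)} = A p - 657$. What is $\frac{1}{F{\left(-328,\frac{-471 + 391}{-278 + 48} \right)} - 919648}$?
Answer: $- \frac{23}{21169639} \approx -1.0865 \cdot 10^{-6}$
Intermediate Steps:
$F{\left(p,A \right)} = -657 + A p$
$\frac{1}{F{\left(-328,\frac{-471 + 391}{-278 + 48} \right)} - 919648} = \frac{1}{\left(-657 + \frac{-471 + 391}{-278 + 48} \left(-328\right)\right) - 919648} = \frac{1}{\left(-657 + - \frac{80}{-230} \left(-328\right)\right) - 919648} = \frac{1}{\left(-657 + \left(-80\right) \left(- \frac{1}{230}\right) \left(-328\right)\right) - 919648} = \frac{1}{\left(-657 + \frac{8}{23} \left(-328\right)\right) - 919648} = \frac{1}{\left(-657 - \frac{2624}{23}\right) - 919648} = \frac{1}{- \frac{17735}{23} - 919648} = \frac{1}{- \frac{21169639}{23}} = - \frac{23}{21169639}$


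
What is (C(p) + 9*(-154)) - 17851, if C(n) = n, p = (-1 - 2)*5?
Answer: -19252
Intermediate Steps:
p = -15 (p = -3*5 = -15)
(C(p) + 9*(-154)) - 17851 = (-15 + 9*(-154)) - 17851 = (-15 - 1386) - 17851 = -1401 - 17851 = -19252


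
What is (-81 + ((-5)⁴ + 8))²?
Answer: 304704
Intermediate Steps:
(-81 + ((-5)⁴ + 8))² = (-81 + (625 + 8))² = (-81 + 633)² = 552² = 304704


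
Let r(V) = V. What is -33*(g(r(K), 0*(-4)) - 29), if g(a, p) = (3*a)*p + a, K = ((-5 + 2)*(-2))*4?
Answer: 165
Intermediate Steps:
K = 24 (K = -3*(-2)*4 = 6*4 = 24)
g(a, p) = a + 3*a*p (g(a, p) = 3*a*p + a = a + 3*a*p)
-33*(g(r(K), 0*(-4)) - 29) = -33*(24*(1 + 3*(0*(-4))) - 29) = -33*(24*(1 + 3*0) - 29) = -33*(24*(1 + 0) - 29) = -33*(24*1 - 29) = -33*(24 - 29) = -33*(-5) = 165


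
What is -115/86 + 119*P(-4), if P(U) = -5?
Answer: -51285/86 ≈ -596.34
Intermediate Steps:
-115/86 + 119*P(-4) = -115/86 + 119*(-5) = -115*1/86 - 595 = -115/86 - 595 = -51285/86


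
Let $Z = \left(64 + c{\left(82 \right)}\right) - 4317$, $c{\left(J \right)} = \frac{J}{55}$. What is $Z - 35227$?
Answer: $- \frac{2171318}{55} \approx -39479.0$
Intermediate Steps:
$c{\left(J \right)} = \frac{J}{55}$ ($c{\left(J \right)} = J \frac{1}{55} = \frac{J}{55}$)
$Z = - \frac{233833}{55}$ ($Z = \left(64 + \frac{1}{55} \cdot 82\right) - 4317 = \left(64 + \frac{82}{55}\right) - 4317 = \frac{3602}{55} - 4317 = - \frac{233833}{55} \approx -4251.5$)
$Z - 35227 = - \frac{233833}{55} - 35227 = - \frac{2171318}{55}$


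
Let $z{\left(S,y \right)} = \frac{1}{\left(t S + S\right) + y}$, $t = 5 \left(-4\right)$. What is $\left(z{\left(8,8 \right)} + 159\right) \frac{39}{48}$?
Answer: $\frac{297635}{2304} \approx 129.18$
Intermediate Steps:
$t = -20$
$z{\left(S,y \right)} = \frac{1}{y - 19 S}$ ($z{\left(S,y \right)} = \frac{1}{\left(- 20 S + S\right) + y} = \frac{1}{- 19 S + y} = \frac{1}{y - 19 S}$)
$\left(z{\left(8,8 \right)} + 159\right) \frac{39}{48} = \left(\frac{1}{8 - 152} + 159\right) \frac{39}{48} = \left(\frac{1}{8 - 152} + 159\right) 39 \cdot \frac{1}{48} = \left(\frac{1}{-144} + 159\right) \frac{13}{16} = \left(- \frac{1}{144} + 159\right) \frac{13}{16} = \frac{22895}{144} \cdot \frac{13}{16} = \frac{297635}{2304}$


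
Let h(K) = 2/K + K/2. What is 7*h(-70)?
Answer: -1226/5 ≈ -245.20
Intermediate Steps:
h(K) = K/2 + 2/K (h(K) = 2/K + K*(½) = 2/K + K/2 = K/2 + 2/K)
7*h(-70) = 7*((½)*(-70) + 2/(-70)) = 7*(-35 + 2*(-1/70)) = 7*(-35 - 1/35) = 7*(-1226/35) = -1226/5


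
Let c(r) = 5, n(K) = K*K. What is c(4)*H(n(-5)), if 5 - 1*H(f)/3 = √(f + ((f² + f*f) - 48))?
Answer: 75 - 15*√1227 ≈ -450.43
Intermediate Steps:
n(K) = K²
H(f) = 15 - 3*√(-48 + f + 2*f²) (H(f) = 15 - 3*√(f + ((f² + f*f) - 48)) = 15 - 3*√(f + ((f² + f²) - 48)) = 15 - 3*√(f + (2*f² - 48)) = 15 - 3*√(f + (-48 + 2*f²)) = 15 - 3*√(-48 + f + 2*f²))
c(4)*H(n(-5)) = 5*(15 - 3*√(-48 + (-5)² + 2*((-5)²)²)) = 5*(15 - 3*√(-48 + 25 + 2*25²)) = 5*(15 - 3*√(-48 + 25 + 2*625)) = 5*(15 - 3*√(-48 + 25 + 1250)) = 5*(15 - 3*√1227) = 75 - 15*√1227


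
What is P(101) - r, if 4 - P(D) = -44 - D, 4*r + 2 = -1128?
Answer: 863/2 ≈ 431.50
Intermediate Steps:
r = -565/2 (r = -½ + (¼)*(-1128) = -½ - 282 = -565/2 ≈ -282.50)
P(D) = 48 + D (P(D) = 4 - (-44 - D) = 4 + (44 + D) = 48 + D)
P(101) - r = (48 + 101) - 1*(-565/2) = 149 + 565/2 = 863/2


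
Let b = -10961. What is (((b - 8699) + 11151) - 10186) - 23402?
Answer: -42097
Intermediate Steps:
(((b - 8699) + 11151) - 10186) - 23402 = (((-10961 - 8699) + 11151) - 10186) - 23402 = ((-19660 + 11151) - 10186) - 23402 = (-8509 - 10186) - 23402 = -18695 - 23402 = -42097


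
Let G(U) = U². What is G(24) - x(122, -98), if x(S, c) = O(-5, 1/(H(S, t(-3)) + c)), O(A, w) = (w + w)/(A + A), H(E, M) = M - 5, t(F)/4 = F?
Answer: 331199/575 ≈ 576.00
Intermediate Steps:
t(F) = 4*F
H(E, M) = -5 + M
O(A, w) = w/A (O(A, w) = (2*w)/((2*A)) = (2*w)*(1/(2*A)) = w/A)
x(S, c) = -1/(5*(-17 + c)) (x(S, c) = 1/(((-5 + 4*(-3)) + c)*(-5)) = -⅕/((-5 - 12) + c) = -⅕/(-17 + c) = -1/(5*(-17 + c)))
G(24) - x(122, -98) = 24² - (-1)/(-85 + 5*(-98)) = 576 - (-1)/(-85 - 490) = 576 - (-1)/(-575) = 576 - (-1)*(-1)/575 = 576 - 1*1/575 = 576 - 1/575 = 331199/575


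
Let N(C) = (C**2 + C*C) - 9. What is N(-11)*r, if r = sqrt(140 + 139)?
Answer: 699*sqrt(31) ≈ 3891.9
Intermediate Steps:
N(C) = -9 + 2*C**2 (N(C) = (C**2 + C**2) - 9 = 2*C**2 - 9 = -9 + 2*C**2)
r = 3*sqrt(31) (r = sqrt(279) = 3*sqrt(31) ≈ 16.703)
N(-11)*r = (-9 + 2*(-11)**2)*(3*sqrt(31)) = (-9 + 2*121)*(3*sqrt(31)) = (-9 + 242)*(3*sqrt(31)) = 233*(3*sqrt(31)) = 699*sqrt(31)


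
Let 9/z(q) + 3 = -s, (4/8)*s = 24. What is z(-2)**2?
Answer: 9/289 ≈ 0.031142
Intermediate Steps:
s = 48 (s = 2*24 = 48)
z(q) = -3/17 (z(q) = 9/(-3 - 1*48) = 9/(-3 - 48) = 9/(-51) = 9*(-1/51) = -3/17)
z(-2)**2 = (-3/17)**2 = 9/289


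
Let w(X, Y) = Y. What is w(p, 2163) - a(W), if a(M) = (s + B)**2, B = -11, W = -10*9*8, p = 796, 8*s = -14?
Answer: 32007/16 ≈ 2000.4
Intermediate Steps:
s = -7/4 (s = (1/8)*(-14) = -7/4 ≈ -1.7500)
W = -720 (W = -90*8 = -720)
a(M) = 2601/16 (a(M) = (-7/4 - 11)**2 = (-51/4)**2 = 2601/16)
w(p, 2163) - a(W) = 2163 - 1*2601/16 = 2163 - 2601/16 = 32007/16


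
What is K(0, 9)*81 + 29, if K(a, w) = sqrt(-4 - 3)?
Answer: 29 + 81*I*sqrt(7) ≈ 29.0 + 214.31*I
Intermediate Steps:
K(a, w) = I*sqrt(7) (K(a, w) = sqrt(-7) = I*sqrt(7))
K(0, 9)*81 + 29 = (I*sqrt(7))*81 + 29 = 81*I*sqrt(7) + 29 = 29 + 81*I*sqrt(7)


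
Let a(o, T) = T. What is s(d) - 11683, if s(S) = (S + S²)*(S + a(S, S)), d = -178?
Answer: -11227819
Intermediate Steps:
s(S) = 2*S*(S + S²) (s(S) = (S + S²)*(S + S) = (S + S²)*(2*S) = 2*S*(S + S²))
s(d) - 11683 = 2*(-178)²*(1 - 178) - 11683 = 2*31684*(-177) - 11683 = -11216136 - 11683 = -11227819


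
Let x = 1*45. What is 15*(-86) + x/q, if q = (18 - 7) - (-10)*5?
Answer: -78645/61 ≈ -1289.3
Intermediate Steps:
q = 61 (q = 11 - 1*(-50) = 11 + 50 = 61)
x = 45
15*(-86) + x/q = 15*(-86) + 45/61 = -1290 + 45*(1/61) = -1290 + 45/61 = -78645/61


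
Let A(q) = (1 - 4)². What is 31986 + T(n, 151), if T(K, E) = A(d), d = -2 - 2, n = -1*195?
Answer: 31995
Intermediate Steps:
n = -195
d = -4
A(q) = 9 (A(q) = (-3)² = 9)
T(K, E) = 9
31986 + T(n, 151) = 31986 + 9 = 31995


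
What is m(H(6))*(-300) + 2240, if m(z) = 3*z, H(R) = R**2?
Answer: -30160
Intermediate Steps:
m(H(6))*(-300) + 2240 = (3*6**2)*(-300) + 2240 = (3*36)*(-300) + 2240 = 108*(-300) + 2240 = -32400 + 2240 = -30160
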